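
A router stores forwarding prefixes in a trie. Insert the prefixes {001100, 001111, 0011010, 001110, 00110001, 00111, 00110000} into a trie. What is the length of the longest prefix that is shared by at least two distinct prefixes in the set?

Equivalently: take the maximum, over all pairs, of their longest common prefix length.
e.g. "00110000" and "00110001" share the prefix "0011000" of length 7; no pair shares a longer one.
Longest shared-prefix length: 7

7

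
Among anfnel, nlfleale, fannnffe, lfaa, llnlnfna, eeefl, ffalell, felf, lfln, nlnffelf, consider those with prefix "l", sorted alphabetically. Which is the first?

lfaa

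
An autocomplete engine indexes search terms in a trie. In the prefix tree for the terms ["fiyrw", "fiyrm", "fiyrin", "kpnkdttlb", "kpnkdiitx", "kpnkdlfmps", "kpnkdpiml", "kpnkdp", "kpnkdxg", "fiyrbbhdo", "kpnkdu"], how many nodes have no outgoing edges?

Leaves are exactly the stored words that no other stored word extends.
Those words: "fiyrbbhdo", "fiyrin", "fiyrm", "fiyrw", "kpnkdiitx", "kpnkdlfmps", "kpnkdpiml", "kpnkdttlb", "kpnkdu", "kpnkdxg"
Leaf count: 10

10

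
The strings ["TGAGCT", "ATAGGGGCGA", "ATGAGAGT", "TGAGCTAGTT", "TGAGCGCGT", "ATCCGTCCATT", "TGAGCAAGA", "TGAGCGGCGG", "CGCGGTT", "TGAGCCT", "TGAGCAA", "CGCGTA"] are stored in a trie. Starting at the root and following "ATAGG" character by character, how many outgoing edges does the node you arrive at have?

Follow the path "ATAGG" to its node, then look at its outgoing edges.
Distinct next characters after "ATAGG": G.
That node has 1 child edge.

1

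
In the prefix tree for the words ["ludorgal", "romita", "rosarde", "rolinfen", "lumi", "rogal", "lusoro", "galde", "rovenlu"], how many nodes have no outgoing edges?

9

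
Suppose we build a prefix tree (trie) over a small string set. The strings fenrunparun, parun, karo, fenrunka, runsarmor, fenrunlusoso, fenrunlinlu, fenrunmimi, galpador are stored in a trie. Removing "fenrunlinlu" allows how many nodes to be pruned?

4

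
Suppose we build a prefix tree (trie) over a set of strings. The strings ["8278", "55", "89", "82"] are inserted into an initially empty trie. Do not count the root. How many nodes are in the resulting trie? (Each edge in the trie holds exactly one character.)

For each word, the new-node count is its length minus the longest prefix already in the trie:
  "8278" → 4 new (8, 2, 7, 8)
  "55" → 2 new (5, 5)
  "89" → prefix "8" already present; 1 new (9)
  "82" → prefix "82" already present; 0 new (none)
Total nodes = 4 + 2 + 1 + 0 = 7

7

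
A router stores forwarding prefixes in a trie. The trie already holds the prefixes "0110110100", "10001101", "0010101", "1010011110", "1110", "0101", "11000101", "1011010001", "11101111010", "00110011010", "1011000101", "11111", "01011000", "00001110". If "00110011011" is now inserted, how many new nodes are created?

1

Walking "00110011011" from the root, the first 10 characters ("0011001101") follow existing edges; "1" is the first miss.
So 11 − 10 = 1 new nodes.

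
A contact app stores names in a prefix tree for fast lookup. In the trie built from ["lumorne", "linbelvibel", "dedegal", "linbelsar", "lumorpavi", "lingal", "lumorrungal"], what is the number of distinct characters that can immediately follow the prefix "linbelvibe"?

1

Walk "linbelvibe" from the root, arriving at one node.
Characters that immediately follow "linbelvibe" among the stored strings: {l}.
That node has 1 child edge.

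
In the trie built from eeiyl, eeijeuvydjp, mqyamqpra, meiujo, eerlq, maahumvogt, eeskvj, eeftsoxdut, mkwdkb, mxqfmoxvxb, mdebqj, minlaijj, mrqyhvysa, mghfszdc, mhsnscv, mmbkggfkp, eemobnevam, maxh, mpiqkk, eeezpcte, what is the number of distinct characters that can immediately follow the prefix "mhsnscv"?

0

Walk "mhsnscv" from the root, arriving at one node.
No stored string extends past "mhsnscv".
That node has 0 child edges.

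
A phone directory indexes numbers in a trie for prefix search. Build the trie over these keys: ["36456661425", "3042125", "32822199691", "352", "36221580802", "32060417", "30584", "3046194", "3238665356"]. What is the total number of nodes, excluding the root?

59

Trace insertions, counting only characters that open a new branch:
  "36456661425" → 11 new (3, 6, 4, 5, 6, 6, 6, 1, 4, 2, 5)
  "3042125" → prefix "3" already present; 6 new (0, 4, 2, 1, 2, 5)
  "32822199691" → prefix "3" already present; 10 new (2, 8, 2, 2, 1, 9, 9, 6, 9, 1)
  "352" → prefix "3" already present; 2 new (5, 2)
  "36221580802" → prefix "36" already present; 9 new (2, 2, 1, 5, 8, 0, 8, 0, 2)
  "32060417" → prefix "32" already present; 6 new (0, 6, 0, 4, 1, 7)
  "30584" → prefix "30" already present; 3 new (5, 8, 4)
  "3046194" → prefix "304" already present; 4 new (6, 1, 9, 4)
  "3238665356" → prefix "32" already present; 8 new (3, 8, 6, 6, 5, 3, 5, 6)
Total nodes = 11 + 6 + 10 + 2 + 9 + 6 + 3 + 4 + 8 = 59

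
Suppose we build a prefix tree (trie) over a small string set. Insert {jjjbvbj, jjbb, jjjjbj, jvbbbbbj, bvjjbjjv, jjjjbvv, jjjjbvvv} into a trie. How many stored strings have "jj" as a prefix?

5

Traverse to the node for "jj", then collect every word in that subtree.
Words under "jj": jjbb, jjjbvbj, jjjjbj, jjjjbvv, jjjjbvvv
Count: 5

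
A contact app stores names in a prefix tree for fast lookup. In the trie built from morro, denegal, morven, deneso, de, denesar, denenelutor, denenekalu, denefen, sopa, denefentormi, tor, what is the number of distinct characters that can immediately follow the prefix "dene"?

4

The children of the "dene" node are the distinct next characters among strings starting with "dene".
Distinct next characters after "dene": f, g, n, s.
That node has 4 child edges.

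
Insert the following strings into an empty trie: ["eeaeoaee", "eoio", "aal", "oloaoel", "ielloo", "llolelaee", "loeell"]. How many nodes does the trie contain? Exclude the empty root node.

Trace insertions, counting only characters that open a new branch:
  "eeaeoaee" → 8 new (e, e, a, e, o, a, e, e)
  "eoio" → prefix "e" already present; 3 new (o, i, o)
  "aal" → 3 new (a, a, l)
  "oloaoel" → 7 new (o, l, o, a, o, e, l)
  "ielloo" → 6 new (i, e, l, l, o, o)
  "llolelaee" → 9 new (l, l, o, l, e, l, a, e, e)
  "loeell" → prefix "l" already present; 5 new (o, e, e, l, l)
Total nodes = 8 + 3 + 3 + 7 + 6 + 9 + 5 = 41

41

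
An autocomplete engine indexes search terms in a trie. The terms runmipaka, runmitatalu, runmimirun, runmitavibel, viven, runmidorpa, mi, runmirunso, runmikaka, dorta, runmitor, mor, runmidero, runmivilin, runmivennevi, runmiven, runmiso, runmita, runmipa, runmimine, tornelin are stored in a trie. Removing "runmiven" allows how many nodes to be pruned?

Walk "runmiven" from the leaf back toward the root, removing each node that no remaining word uses.
Every node on "runmiven" is still needed (e.g. by "runmivennevi"), so nothing is freed.
Nodes removed: 0

0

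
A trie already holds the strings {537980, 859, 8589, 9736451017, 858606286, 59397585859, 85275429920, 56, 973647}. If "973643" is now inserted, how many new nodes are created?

The longest prefix of "973643" already in the trie is "97364" (length 5).
So 6 − 5 = 1 new nodes.

1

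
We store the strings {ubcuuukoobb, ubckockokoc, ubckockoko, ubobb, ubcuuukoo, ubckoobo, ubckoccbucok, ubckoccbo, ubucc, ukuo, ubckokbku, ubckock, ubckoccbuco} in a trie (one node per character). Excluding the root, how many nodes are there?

Insert word by word; a character creates a node only if that edge doesn't already exist:
  "ubcuuukoobb" → 11 new (u, b, c, u, u, u, k, o, o, b, b)
  "ubckockokoc" → prefix "ubc" already present; 8 new (k, o, c, k, o, k, o, c)
  "ubckockoko" → prefix "ubckockoko" already present; 0 new (none)
  "ubobb" → prefix "ub" already present; 3 new (o, b, b)
  "ubcuuukoo" → prefix "ubcuuukoo" already present; 0 new (none)
  "ubckoobo" → prefix "ubcko" already present; 3 new (o, b, o)
  "ubckoccbucok" → prefix "ubckoc" already present; 6 new (c, b, u, c, o, k)
  "ubckoccbo" → prefix "ubckoccb" already present; 1 new (o)
  "ubucc" → prefix "ub" already present; 3 new (u, c, c)
  "ukuo" → prefix "u" already present; 3 new (k, u, o)
  "ubckokbku" → prefix "ubcko" already present; 4 new (k, b, k, u)
  "ubckock" → prefix "ubckock" already present; 0 new (none)
  "ubckoccbuco" → prefix "ubckoccbuco" already present; 0 new (none)
Total nodes = 11 + 8 + 0 + 3 + 0 + 3 + 6 + 1 + 3 + 3 + 4 + 0 + 0 = 42

42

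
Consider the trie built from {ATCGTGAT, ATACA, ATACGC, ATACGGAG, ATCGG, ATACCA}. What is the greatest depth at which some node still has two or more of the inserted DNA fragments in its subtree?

Look for the deepest trie node that still has at least two words in its subtree.
e.g. "ATACGC" and "ATACGGAG" share the prefix "ATACG" of length 5; no pair shares a longer one.
Longest shared-prefix length: 5

5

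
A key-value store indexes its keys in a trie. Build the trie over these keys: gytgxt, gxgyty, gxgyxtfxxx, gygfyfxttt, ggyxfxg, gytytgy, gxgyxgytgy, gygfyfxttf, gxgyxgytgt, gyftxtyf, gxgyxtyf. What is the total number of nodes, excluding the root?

50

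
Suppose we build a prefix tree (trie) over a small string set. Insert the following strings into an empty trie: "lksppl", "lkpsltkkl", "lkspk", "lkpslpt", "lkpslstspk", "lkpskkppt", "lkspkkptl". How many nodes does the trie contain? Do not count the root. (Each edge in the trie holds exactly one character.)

30

For each word, the new-node count is its length minus the longest prefix already in the trie:
  "lksppl" → 6 new (l, k, s, p, p, l)
  "lkpsltkkl" → prefix "lk" already present; 7 new (p, s, l, t, k, k, l)
  "lkspk" → prefix "lksp" already present; 1 new (k)
  "lkpslpt" → prefix "lkpsl" already present; 2 new (p, t)
  "lkpslstspk" → prefix "lkpsl" already present; 5 new (s, t, s, p, k)
  "lkpskkppt" → prefix "lkps" already present; 5 new (k, k, p, p, t)
  "lkspkkptl" → prefix "lkspk" already present; 4 new (k, p, t, l)
Total nodes = 6 + 7 + 1 + 2 + 5 + 5 + 4 = 30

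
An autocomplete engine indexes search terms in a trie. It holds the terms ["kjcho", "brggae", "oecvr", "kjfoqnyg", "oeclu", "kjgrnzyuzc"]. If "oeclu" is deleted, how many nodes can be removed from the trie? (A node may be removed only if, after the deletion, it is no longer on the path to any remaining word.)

2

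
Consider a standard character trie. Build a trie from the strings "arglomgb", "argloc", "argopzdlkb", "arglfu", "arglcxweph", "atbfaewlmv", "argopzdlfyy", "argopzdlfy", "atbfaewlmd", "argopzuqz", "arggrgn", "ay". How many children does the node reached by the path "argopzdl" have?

Walk "argopzdl" from the root, arriving at one node.
Characters that immediately follow "argopzdl" among the stored strings: {f, k}.
That node has 2 child edges.

2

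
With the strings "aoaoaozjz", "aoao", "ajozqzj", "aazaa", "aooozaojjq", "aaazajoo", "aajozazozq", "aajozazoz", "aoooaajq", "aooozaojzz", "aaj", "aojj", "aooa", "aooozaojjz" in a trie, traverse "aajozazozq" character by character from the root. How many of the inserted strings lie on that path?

3

Traverse "aajozazozq" character by character; count nodes along the way that are marked as word ends.
Prefixes of the query that are stored words: "aaj", "aajozazoz", "aajozazozq"
Count: 3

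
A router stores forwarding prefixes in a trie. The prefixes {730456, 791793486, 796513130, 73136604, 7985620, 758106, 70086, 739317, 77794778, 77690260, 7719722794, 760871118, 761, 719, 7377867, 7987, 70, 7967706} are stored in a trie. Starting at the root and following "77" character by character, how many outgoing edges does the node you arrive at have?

3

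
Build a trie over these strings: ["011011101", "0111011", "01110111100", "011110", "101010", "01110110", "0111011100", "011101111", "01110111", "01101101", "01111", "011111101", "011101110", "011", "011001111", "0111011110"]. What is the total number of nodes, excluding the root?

39

Count nodes per top-level branch (shared prefixes stored once):
  '0'-branch (011, 011001111, 01101101, 011011101, 0111011, 01110110, 01110111, 011101110, 0111011100, 011101111, 0111011110, 01110111100, 01111, 011110, 011111101): 33 nodes
  '1'-branch (101010): 6 nodes
Sum: 39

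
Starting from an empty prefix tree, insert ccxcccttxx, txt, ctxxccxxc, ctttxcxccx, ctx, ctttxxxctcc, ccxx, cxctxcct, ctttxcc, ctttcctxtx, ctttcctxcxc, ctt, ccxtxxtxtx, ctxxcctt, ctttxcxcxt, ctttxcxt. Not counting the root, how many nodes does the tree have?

Insert word by word; a character creates a node only if that edge doesn't already exist:
  "ccxcccttxx" → 10 new (c, c, x, c, c, c, t, t, x, x)
  "txt" → 3 new (t, x, t)
  "ctxxccxxc" → prefix "c" already present; 8 new (t, x, x, c, c, x, x, c)
  "ctttxcxccx" → prefix "ct" already present; 8 new (t, t, x, c, x, c, c, x)
  "ctx" → prefix "ctx" already present; 0 new (none)
  "ctttxxxctcc" → prefix "ctttx" already present; 6 new (x, x, c, t, c, c)
  "ccxx" → prefix "ccx" already present; 1 new (x)
  "cxctxcct" → prefix "c" already present; 7 new (x, c, t, x, c, c, t)
  "ctttxcc" → prefix "ctttxc" already present; 1 new (c)
  "ctttcctxtx" → prefix "cttt" already present; 6 new (c, c, t, x, t, x)
  "ctttcctxcxc" → prefix "ctttcctx" already present; 3 new (c, x, c)
  "ctt" → prefix "ctt" already present; 0 new (none)
  "ccxtxxtxtx" → prefix "ccx" already present; 7 new (t, x, x, t, x, t, x)
  "ctxxcctt" → prefix "ctxxcc" already present; 2 new (t, t)
  "ctttxcxcxt" → prefix "ctttxcxc" already present; 2 new (x, t)
  "ctttxcxt" → prefix "ctttxcx" already present; 1 new (t)
Total nodes = 10 + 3 + 8 + 8 + 0 + 6 + 1 + 7 + 1 + 6 + 3 + 0 + 7 + 2 + 2 + 1 = 65

65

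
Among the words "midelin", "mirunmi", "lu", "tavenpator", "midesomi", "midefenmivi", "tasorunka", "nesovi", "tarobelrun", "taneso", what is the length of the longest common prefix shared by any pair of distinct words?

4

Equivalently: take the maximum, over all pairs, of their longest common prefix length.
e.g. "midefenmivi" and "midelin" share the prefix "mide" of length 4; no pair shares a longer one.
Longest shared-prefix length: 4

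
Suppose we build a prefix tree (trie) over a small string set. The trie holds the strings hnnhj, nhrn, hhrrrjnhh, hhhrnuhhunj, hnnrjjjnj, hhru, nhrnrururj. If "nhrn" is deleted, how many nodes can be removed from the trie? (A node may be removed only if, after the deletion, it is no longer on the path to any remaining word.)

A node on "nhrn"'s path can go only if nothing else ends at it or branches off below it.
Every node on "nhrn" is still needed (e.g. by "nhrnrururj"), so nothing is freed.
Nodes removed: 0

0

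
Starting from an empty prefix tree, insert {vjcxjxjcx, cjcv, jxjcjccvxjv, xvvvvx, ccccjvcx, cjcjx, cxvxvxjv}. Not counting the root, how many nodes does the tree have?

46

Insert word by word; a character creates a node only if that edge doesn't already exist:
  "vjcxjxjcx" → 9 new (v, j, c, x, j, x, j, c, x)
  "cjcv" → 4 new (c, j, c, v)
  "jxjcjccvxjv" → 11 new (j, x, j, c, j, c, c, v, x, j, v)
  "xvvvvx" → 6 new (x, v, v, v, v, x)
  "ccccjvcx" → prefix "c" already present; 7 new (c, c, c, j, v, c, x)
  "cjcjx" → prefix "cjc" already present; 2 new (j, x)
  "cxvxvxjv" → prefix "c" already present; 7 new (x, v, x, v, x, j, v)
Total nodes = 9 + 4 + 11 + 6 + 7 + 2 + 7 = 46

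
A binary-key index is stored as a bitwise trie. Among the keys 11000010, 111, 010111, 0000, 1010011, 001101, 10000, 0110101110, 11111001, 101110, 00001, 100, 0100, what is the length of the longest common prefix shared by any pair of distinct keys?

4

Look for the deepest trie node that still has at least two words in its subtree.
"0000" and "00001" agree on "0000" (4 characters) before diverging; nothing deeper is shared.
Longest shared-prefix length: 4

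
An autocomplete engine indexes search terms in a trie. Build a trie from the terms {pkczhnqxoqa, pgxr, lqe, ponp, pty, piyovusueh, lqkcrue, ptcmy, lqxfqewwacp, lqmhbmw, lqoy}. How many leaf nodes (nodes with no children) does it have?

Leaves are exactly the stored words that no other stored word extends.
Those words: "lqe", "lqkcrue", "lqmhbmw", "lqoy", "lqxfqewwacp", "pgxr", "piyovusueh", "pkczhnqxoqa", "ponp", "ptcmy", "pty"
Leaf count: 11

11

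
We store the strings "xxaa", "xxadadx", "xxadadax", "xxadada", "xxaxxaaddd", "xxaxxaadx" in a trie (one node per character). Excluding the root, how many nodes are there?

Count nodes per top-level branch (shared prefixes stored once):
  'x'-branch (xxaa, xxadada, xxadadax, xxadadx, xxaxxaaddd, xxaxxaadx): 18 nodes
Sum: 18

18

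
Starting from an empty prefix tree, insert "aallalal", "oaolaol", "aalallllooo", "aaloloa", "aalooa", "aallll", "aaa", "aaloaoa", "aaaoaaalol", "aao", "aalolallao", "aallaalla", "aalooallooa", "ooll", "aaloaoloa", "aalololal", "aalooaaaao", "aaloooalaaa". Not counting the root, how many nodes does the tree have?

76

For each word, the new-node count is its length minus the longest prefix already in the trie:
  "aallalal" → 8 new (a, a, l, l, a, l, a, l)
  "oaolaol" → 7 new (o, a, o, l, a, o, l)
  "aalallllooo" → prefix "aal" already present; 8 new (a, l, l, l, l, o, o, o)
  "aaloloa" → prefix "aal" already present; 4 new (o, l, o, a)
  "aalooa" → prefix "aalo" already present; 2 new (o, a)
  "aallll" → prefix "aall" already present; 2 new (l, l)
  "aaa" → prefix "aa" already present; 1 new (a)
  "aaloaoa" → prefix "aalo" already present; 3 new (a, o, a)
  "aaaoaaalol" → prefix "aaa" already present; 7 new (o, a, a, a, l, o, l)
  "aao" → prefix "aa" already present; 1 new (o)
  "aalolallao" → prefix "aalol" already present; 5 new (a, l, l, a, o)
  "aallaalla" → prefix "aalla" already present; 4 new (a, l, l, a)
  "aalooallooa" → prefix "aalooa" already present; 5 new (l, l, o, o, a)
  "ooll" → prefix "o" already present; 3 new (o, l, l)
  "aaloaoloa" → prefix "aaloao" already present; 3 new (l, o, a)
  "aalololal" → prefix "aalolo" already present; 3 new (l, a, l)
  "aalooaaaao" → prefix "aalooa" already present; 4 new (a, a, a, o)
  "aaloooalaaa" → prefix "aaloo" already present; 6 new (o, a, l, a, a, a)
Total nodes = 8 + 7 + 8 + 4 + 2 + 2 + 1 + 3 + 7 + 1 + 5 + 4 + 5 + 3 + 3 + 3 + 4 + 6 = 76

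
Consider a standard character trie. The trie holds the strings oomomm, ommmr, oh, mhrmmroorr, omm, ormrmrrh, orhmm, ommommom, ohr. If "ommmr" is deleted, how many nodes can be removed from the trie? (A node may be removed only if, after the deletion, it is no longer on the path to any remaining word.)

2

After clearing the end-marker at "ommmr", prune upward until reaching a node still needed by another word.
The suffix "mr" (2 nodes) is used only by "ommmr"; the node for "omm" still has the child "o", so pruning stops there.
Nodes removed: 2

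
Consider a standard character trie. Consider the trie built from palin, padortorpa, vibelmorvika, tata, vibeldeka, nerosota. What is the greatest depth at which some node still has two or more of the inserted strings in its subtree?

Look for the deepest trie node that still has at least two words in its subtree.
e.g. "vibeldeka" and "vibelmorvika" share the prefix "vibel" of length 5; no pair shares a longer one.
Longest shared-prefix length: 5

5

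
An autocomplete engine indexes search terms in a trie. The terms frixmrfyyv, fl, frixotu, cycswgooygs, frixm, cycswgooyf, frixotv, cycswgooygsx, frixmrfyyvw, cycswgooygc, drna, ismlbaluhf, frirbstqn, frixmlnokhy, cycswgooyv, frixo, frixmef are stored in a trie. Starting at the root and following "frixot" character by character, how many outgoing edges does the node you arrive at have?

2

Walk "frixot" from the root, arriving at one node.
Distinct next characters after "frixot": u, v.
That node has 2 child edges.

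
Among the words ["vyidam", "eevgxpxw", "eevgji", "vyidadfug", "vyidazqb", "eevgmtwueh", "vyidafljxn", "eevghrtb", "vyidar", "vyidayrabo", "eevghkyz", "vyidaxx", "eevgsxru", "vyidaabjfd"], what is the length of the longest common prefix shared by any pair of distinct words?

Look for the deepest trie node that still has at least two words in its subtree.
"eevghkyz" and "eevghrtb" agree on "eevgh" (5 characters) before diverging; nothing deeper is shared.
Longest shared-prefix length: 5

5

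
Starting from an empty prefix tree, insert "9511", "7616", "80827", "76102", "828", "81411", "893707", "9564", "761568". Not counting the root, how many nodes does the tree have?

31

For each word, the new-node count is its length minus the longest prefix already in the trie:
  "9511" → 4 new (9, 5, 1, 1)
  "7616" → 4 new (7, 6, 1, 6)
  "80827" → 5 new (8, 0, 8, 2, 7)
  "76102" → prefix "761" already present; 2 new (0, 2)
  "828" → prefix "8" already present; 2 new (2, 8)
  "81411" → prefix "8" already present; 4 new (1, 4, 1, 1)
  "893707" → prefix "8" already present; 5 new (9, 3, 7, 0, 7)
  "9564" → prefix "95" already present; 2 new (6, 4)
  "761568" → prefix "761" already present; 3 new (5, 6, 8)
Total nodes = 4 + 4 + 5 + 2 + 2 + 4 + 5 + 2 + 3 = 31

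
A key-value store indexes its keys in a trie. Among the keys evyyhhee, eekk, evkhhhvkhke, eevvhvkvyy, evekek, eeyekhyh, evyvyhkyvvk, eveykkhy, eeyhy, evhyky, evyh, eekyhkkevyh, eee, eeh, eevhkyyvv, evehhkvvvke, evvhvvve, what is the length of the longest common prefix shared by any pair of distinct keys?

Equivalently: take the maximum, over all pairs, of their longest common prefix length.
e.g. "eekk" and "eekyhkkevyh" share the prefix "eek" of length 3; no pair shares a longer one.
Longest shared-prefix length: 3

3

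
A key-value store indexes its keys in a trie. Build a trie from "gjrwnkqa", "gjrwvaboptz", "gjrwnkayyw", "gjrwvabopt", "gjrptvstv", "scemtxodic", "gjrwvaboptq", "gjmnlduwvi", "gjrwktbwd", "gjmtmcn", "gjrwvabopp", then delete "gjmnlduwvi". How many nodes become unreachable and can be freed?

7

Walk "gjmnlduwvi" from the leaf back toward the root, removing each node that no remaining word uses.
The suffix "nlduwvi" (7 nodes) is used only by "gjmnlduwvi"; the node for "gjm" still has the child "t", so pruning stops there.
Nodes removed: 7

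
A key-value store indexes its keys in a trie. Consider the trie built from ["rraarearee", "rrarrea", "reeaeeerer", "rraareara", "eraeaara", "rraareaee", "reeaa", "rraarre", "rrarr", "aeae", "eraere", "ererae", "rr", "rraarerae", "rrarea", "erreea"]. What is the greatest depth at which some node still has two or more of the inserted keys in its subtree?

8

Look for the deepest trie node that still has at least two words in its subtree.
e.g. "rraareara" and "rraarearee" share the prefix "rraarear" of length 8; no pair shares a longer one.
Longest shared-prefix length: 8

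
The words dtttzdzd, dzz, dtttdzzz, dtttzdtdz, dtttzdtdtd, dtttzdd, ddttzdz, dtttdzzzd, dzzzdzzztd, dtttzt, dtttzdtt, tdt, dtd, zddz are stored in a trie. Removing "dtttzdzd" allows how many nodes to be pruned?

Walk "dtttzdzd" from the leaf back toward the root, removing each node that no remaining word uses.
The suffix "zd" (2 nodes) is used only by "dtttzdzd"; the node for "dtttzd" still has the child "t", so pruning stops there.
Nodes removed: 2

2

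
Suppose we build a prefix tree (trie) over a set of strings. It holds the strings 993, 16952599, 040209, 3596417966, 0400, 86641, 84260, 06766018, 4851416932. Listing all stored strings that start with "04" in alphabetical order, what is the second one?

040209

Filter for "04…" and sort: "0400", "040209"
Position 2: 040209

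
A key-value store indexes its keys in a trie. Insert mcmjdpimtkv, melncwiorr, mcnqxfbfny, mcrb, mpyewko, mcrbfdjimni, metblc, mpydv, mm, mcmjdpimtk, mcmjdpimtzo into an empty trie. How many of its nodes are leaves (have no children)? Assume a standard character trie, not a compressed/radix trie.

9

A leaf is a node with no children — equivalently, the end of a word that is not a proper prefix of any other stored word.
Those words: "mcmjdpimtkv", "mcmjdpimtzo", "mcnqxfbfny", "mcrbfdjimni", "melncwiorr", "metblc", "mm", "mpydv", "mpyewko"
Leaf count: 9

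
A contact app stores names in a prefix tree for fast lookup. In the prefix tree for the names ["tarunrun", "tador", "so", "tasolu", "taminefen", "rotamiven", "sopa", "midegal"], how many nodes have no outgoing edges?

Leaves are exactly the stored words that no other stored word extends.
Those words: "midegal", "rotamiven", "sopa", "tador", "taminefen", "tarunrun", "tasolu"
Leaf count: 7

7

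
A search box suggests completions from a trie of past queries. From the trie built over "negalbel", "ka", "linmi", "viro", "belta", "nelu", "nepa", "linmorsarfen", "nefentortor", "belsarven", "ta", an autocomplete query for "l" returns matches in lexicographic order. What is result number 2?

Filter for "l…" and sort: "linmi", "linmorsarfen"
The 2nd is linmorsarfen.

linmorsarfen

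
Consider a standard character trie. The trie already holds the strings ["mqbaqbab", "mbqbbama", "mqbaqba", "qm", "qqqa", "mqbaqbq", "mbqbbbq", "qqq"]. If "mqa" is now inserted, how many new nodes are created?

1

Walking "mqa" from the root, the first 2 characters ("mq") follow existing edges; "a" is the first miss.
New nodes needed: |"mqa"| − 2 = 3 − 2 = 1.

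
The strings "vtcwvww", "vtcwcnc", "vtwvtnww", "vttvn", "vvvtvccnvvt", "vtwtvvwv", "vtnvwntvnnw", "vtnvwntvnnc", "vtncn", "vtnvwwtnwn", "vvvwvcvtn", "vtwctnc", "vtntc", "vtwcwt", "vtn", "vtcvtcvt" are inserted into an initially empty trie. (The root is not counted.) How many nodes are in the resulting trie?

For each word, the new-node count is its length minus the longest prefix already in the trie:
  "vtcwvww" → 7 new (v, t, c, w, v, w, w)
  "vtcwcnc" → prefix "vtcw" already present; 3 new (c, n, c)
  "vtwvtnww" → prefix "vt" already present; 6 new (w, v, t, n, w, w)
  "vttvn" → prefix "vt" already present; 3 new (t, v, n)
  "vvvtvccnvvt" → prefix "v" already present; 10 new (v, v, t, v, c, c, n, v, v, t)
  "vtwtvvwv" → prefix "vtw" already present; 5 new (t, v, v, w, v)
  "vtnvwntvnnw" → prefix "vt" already present; 9 new (n, v, w, n, t, v, n, n, w)
  "vtnvwntvnnc" → prefix "vtnvwntvnn" already present; 1 new (c)
  "vtncn" → prefix "vtn" already present; 2 new (c, n)
  "vtnvwwtnwn" → prefix "vtnvw" already present; 5 new (w, t, n, w, n)
  "vvvwvcvtn" → prefix "vvv" already present; 6 new (w, v, c, v, t, n)
  "vtwctnc" → prefix "vtw" already present; 4 new (c, t, n, c)
  "vtntc" → prefix "vtn" already present; 2 new (t, c)
  "vtwcwt" → prefix "vtwc" already present; 2 new (w, t)
  "vtn" → prefix "vtn" already present; 0 new (none)
  "vtcvtcvt" → prefix "vtc" already present; 5 new (v, t, c, v, t)
Total nodes = 7 + 3 + 6 + 3 + 10 + 5 + 9 + 1 + 2 + 5 + 6 + 4 + 2 + 2 + 0 + 5 = 70

70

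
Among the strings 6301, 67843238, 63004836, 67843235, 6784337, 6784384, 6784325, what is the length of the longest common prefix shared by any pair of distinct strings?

7

Equivalently: take the maximum, over all pairs, of their longest common prefix length.
e.g. "67843235" and "67843238" share the prefix "6784323" of length 7; no pair shares a longer one.
Longest shared-prefix length: 7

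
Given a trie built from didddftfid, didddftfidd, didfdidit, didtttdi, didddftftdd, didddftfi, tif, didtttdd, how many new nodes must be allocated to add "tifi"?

1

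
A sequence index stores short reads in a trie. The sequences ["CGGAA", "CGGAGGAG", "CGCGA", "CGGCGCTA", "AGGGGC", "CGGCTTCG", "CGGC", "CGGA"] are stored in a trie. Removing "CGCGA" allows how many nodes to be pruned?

Walk "CGCGA" from the leaf back toward the root, removing each node that no remaining word uses.
The suffix "CGA" (3 nodes) is used only by "CGCGA"; the node for "CG" still has the child "G", so pruning stops there.
Nodes removed: 3

3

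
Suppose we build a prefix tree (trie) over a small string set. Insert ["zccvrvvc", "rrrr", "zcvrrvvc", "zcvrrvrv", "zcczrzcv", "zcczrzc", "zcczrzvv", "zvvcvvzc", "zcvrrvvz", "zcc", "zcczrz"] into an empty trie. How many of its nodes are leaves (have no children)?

8

A leaf is a node with no children — equivalently, the end of a word that is not a proper prefix of any other stored word.
Those words: "rrrr", "zccvrvvc", "zcczrzcv", "zcczrzvv", "zcvrrvrv", "zcvrrvvc", "zcvrrvvz", "zvvcvvzc"
Leaf count: 8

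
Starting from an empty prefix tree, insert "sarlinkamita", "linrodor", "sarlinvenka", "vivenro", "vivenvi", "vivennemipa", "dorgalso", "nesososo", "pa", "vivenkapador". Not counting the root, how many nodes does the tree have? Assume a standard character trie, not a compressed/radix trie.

65

Count nodes per top-level branch (shared prefixes stored once):
  'd'-branch (dorgalso): 8 nodes
  'l'-branch (linrodor): 8 nodes
  'n'-branch (nesososo): 8 nodes
  'p'-branch (pa): 2 nodes
  's'-branch (sarlinkamita, sarlinvenka): 17 nodes
  'v'-branch (vivenkapador, vivennemipa, vivenro, vivenvi): 22 nodes
Sum: 65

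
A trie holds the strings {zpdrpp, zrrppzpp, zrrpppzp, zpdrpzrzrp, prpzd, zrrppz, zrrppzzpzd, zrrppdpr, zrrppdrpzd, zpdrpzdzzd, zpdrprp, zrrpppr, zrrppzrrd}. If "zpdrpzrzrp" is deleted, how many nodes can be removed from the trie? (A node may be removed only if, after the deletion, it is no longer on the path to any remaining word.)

4

Walk "zpdrpzrzrp" from the leaf back toward the root, removing each node that no remaining word uses.
The suffix "rzrp" (4 nodes) is used only by "zpdrpzrzrp"; the node for "zpdrpz" still has the child "d", so pruning stops there.
Nodes removed: 4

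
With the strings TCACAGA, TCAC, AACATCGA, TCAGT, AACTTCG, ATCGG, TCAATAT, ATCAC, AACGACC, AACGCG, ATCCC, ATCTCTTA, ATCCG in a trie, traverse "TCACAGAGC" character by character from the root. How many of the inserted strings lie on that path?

Check each prefix of "TCACAGAGC" against the stored set — each match is an end-marker on the path.
Prefixes of the query that are stored words: "TCAC", "TCACAGA"
Count: 2

2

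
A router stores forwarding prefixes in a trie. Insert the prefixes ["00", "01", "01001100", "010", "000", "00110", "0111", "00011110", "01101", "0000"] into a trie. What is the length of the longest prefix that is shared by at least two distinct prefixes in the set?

Equivalently: take the maximum, over all pairs, of their longest common prefix length.
"000" and "0000" agree on "000" (3 characters) before diverging; nothing deeper is shared.
Longest shared-prefix length: 3

3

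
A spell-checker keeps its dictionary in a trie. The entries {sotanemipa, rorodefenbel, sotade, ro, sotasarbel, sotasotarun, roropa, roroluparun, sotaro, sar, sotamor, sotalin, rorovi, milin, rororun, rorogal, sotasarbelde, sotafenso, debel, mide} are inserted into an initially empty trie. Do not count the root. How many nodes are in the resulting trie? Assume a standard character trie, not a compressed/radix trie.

Insert word by word; a character creates a node only if that edge doesn't already exist:
  "sotanemipa" → 10 new (s, o, t, a, n, e, m, i, p, a)
  "rorodefenbel" → 12 new (r, o, r, o, d, e, f, e, n, b, e, l)
  "sotade" → prefix "sota" already present; 2 new (d, e)
  "ro" → prefix "ro" already present; 0 new (none)
  "sotasarbel" → prefix "sota" already present; 6 new (s, a, r, b, e, l)
  "sotasotarun" → prefix "sotas" already present; 6 new (o, t, a, r, u, n)
  "roropa" → prefix "roro" already present; 2 new (p, a)
  "roroluparun" → prefix "roro" already present; 7 new (l, u, p, a, r, u, n)
  "sotaro" → prefix "sota" already present; 2 new (r, o)
  "sar" → prefix "s" already present; 2 new (a, r)
  "sotamor" → prefix "sota" already present; 3 new (m, o, r)
  "sotalin" → prefix "sota" already present; 3 new (l, i, n)
  "rorovi" → prefix "roro" already present; 2 new (v, i)
  "milin" → 5 new (m, i, l, i, n)
  "rororun" → prefix "roro" already present; 3 new (r, u, n)
  "rorogal" → prefix "roro" already present; 3 new (g, a, l)
  "sotasarbelde" → prefix "sotasarbel" already present; 2 new (d, e)
  "sotafenso" → prefix "sota" already present; 5 new (f, e, n, s, o)
  "debel" → 5 new (d, e, b, e, l)
  "mide" → prefix "mi" already present; 2 new (d, e)
Total nodes = 10 + 12 + 2 + 0 + 6 + 6 + 2 + 7 + 2 + 2 + 3 + 3 + 2 + 5 + 3 + 3 + 2 + 5 + 5 + 2 = 82

82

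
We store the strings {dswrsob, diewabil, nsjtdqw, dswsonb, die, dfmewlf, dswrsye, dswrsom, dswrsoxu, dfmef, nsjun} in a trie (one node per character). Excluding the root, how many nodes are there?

Count nodes per top-level branch (shared prefixes stored once):
  'd'-branch (dfmef, dfmewlf, die, diewabil, dswrsob, dswrsom, dswrsoxu, dswrsye, dswsonb): 30 nodes
  'n'-branch (nsjtdqw, nsjun): 9 nodes
Sum: 39

39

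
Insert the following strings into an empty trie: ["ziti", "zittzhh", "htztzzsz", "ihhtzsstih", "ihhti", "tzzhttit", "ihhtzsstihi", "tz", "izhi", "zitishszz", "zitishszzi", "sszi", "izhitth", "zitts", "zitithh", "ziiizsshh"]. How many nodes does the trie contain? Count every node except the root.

63

Trace insertions, counting only characters that open a new branch:
  "ziti" → 4 new (z, i, t, i)
  "zittzhh" → prefix "zit" already present; 4 new (t, z, h, h)
  "htztzzsz" → 8 new (h, t, z, t, z, z, s, z)
  "ihhtzsstih" → 10 new (i, h, h, t, z, s, s, t, i, h)
  "ihhti" → prefix "ihht" already present; 1 new (i)
  "tzzhttit" → 8 new (t, z, z, h, t, t, i, t)
  "ihhtzsstihi" → prefix "ihhtzsstih" already present; 1 new (i)
  "tz" → prefix "tz" already present; 0 new (none)
  "izhi" → prefix "i" already present; 3 new (z, h, i)
  "zitishszz" → prefix "ziti" already present; 5 new (s, h, s, z, z)
  "zitishszzi" → prefix "zitishszz" already present; 1 new (i)
  "sszi" → 4 new (s, s, z, i)
  "izhitth" → prefix "izhi" already present; 3 new (t, t, h)
  "zitts" → prefix "zitt" already present; 1 new (s)
  "zitithh" → prefix "ziti" already present; 3 new (t, h, h)
  "ziiizsshh" → prefix "zi" already present; 7 new (i, i, z, s, s, h, h)
Total nodes = 4 + 4 + 8 + 10 + 1 + 8 + 1 + 0 + 3 + 5 + 1 + 4 + 3 + 1 + 3 + 7 = 63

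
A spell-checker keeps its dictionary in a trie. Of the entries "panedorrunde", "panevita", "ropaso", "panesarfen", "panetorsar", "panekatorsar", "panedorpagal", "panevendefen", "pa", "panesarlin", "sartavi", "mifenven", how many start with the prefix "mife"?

1

Walk to "mife"; the words in its subtree are exactly those with that prefix.
Words under "mife": mifenven
Count: 1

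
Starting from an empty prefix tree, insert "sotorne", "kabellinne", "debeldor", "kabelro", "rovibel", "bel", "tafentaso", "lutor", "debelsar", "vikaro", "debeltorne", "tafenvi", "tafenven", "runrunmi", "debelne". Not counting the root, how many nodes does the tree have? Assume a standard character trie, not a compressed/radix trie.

78

For each word, the new-node count is its length minus the longest prefix already in the trie:
  "sotorne" → 7 new (s, o, t, o, r, n, e)
  "kabellinne" → 10 new (k, a, b, e, l, l, i, n, n, e)
  "debeldor" → 8 new (d, e, b, e, l, d, o, r)
  "kabelro" → prefix "kabel" already present; 2 new (r, o)
  "rovibel" → 7 new (r, o, v, i, b, e, l)
  "bel" → 3 new (b, e, l)
  "tafentaso" → 9 new (t, a, f, e, n, t, a, s, o)
  "lutor" → 5 new (l, u, t, o, r)
  "debelsar" → prefix "debel" already present; 3 new (s, a, r)
  "vikaro" → 6 new (v, i, k, a, r, o)
  "debeltorne" → prefix "debel" already present; 5 new (t, o, r, n, e)
  "tafenvi" → prefix "tafen" already present; 2 new (v, i)
  "tafenven" → prefix "tafenv" already present; 2 new (e, n)
  "runrunmi" → prefix "r" already present; 7 new (u, n, r, u, n, m, i)
  "debelne" → prefix "debel" already present; 2 new (n, e)
Total nodes = 7 + 10 + 8 + 2 + 7 + 3 + 9 + 5 + 3 + 6 + 5 + 2 + 2 + 7 + 2 = 78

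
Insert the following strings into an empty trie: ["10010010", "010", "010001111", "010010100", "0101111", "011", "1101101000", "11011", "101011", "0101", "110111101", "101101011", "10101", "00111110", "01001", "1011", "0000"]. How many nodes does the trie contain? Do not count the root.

59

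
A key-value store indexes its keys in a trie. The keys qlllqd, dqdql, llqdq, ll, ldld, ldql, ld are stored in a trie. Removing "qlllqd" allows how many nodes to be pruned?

6

A node on "qlllqd"'s path can go only if nothing else ends at it or branches off below it.
No other word shares any prefix with "qlllqd", so all 6 of its nodes go.
Nodes removed: 6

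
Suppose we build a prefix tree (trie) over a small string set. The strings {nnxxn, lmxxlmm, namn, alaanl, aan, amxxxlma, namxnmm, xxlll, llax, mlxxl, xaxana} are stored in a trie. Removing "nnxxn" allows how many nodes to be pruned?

4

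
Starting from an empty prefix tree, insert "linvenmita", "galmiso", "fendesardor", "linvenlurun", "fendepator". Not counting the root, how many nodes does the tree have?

38

Count nodes per top-level branch (shared prefixes stored once):
  'f'-branch (fendepator, fendesardor): 16 nodes
  'g'-branch (galmiso): 7 nodes
  'l'-branch (linvenlurun, linvenmita): 15 nodes
Sum: 38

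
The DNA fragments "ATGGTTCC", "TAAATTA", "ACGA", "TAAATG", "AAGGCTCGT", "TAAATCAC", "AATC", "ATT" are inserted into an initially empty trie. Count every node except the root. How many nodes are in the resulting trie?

Trie structure (* marks end of a word):
(root)
├─ A
│  ├─ A
│  │  ├─ G
│  │  │  └─ G
│  │  │     └─ C
│  │  │        └─ T
│  │  │           └─ C
│  │  │              └─ G
│  │  │                 └─ T *
│  │  └─ T
│  │     └─ C *
│  ├─ C
│  │  └─ G
│  │     └─ A *
│  └─ T
│     ├─ G
│     │  └─ G
│     │     └─ T
│     │        └─ T
│     │           └─ C
│     │              └─ C *
│     └─ T *
└─ T
   └─ A
      └─ A
         └─ A
            └─ T
               ├─ C
               │  └─ A
               │     └─ C *
               ├─ G *
               └─ T
                  └─ A *
Counting every labelled node above: 33.

33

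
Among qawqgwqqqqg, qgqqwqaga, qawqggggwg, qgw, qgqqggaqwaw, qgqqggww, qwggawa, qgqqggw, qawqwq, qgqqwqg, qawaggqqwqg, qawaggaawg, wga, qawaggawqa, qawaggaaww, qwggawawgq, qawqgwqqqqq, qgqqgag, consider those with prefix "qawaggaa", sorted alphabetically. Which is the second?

qawaggaaww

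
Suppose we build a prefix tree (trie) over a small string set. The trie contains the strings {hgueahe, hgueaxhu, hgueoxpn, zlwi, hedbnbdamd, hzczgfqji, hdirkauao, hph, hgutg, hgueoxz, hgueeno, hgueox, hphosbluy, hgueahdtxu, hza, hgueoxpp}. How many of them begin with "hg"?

9

Traverse to the node for "hg", then collect every word in that subtree.
Words under "hg": hgueahdtxu, hgueahe, hgueaxhu, hgueeno, hgueox, hgueoxpn, hgueoxpp, hgueoxz, hgutg
Count: 9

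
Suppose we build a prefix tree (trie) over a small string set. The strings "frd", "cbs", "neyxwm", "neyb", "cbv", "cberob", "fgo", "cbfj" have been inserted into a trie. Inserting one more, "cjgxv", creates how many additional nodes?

4

"c" is already a path in the trie; the remaining "jgxv" must be added.
Each of the 4 remaining characters creates one node.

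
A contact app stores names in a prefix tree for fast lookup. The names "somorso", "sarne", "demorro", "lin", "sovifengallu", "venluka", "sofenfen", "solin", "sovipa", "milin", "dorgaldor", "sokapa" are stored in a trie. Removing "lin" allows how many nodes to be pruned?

A node on "lin"'s path can go only if nothing else ends at it or branches off below it.
No other word shares any prefix with "lin", so all 3 of its nodes go.
Nodes removed: 3

3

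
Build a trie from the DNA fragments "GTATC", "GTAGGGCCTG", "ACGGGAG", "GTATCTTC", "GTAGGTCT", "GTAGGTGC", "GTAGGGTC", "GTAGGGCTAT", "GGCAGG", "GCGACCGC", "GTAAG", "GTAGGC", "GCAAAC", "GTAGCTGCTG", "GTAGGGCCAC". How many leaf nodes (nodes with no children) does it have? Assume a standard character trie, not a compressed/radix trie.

14

A leaf is a node with no children — equivalently, the end of a word that is not a proper prefix of any other stored word.
Those words: "ACGGGAG", "GCAAAC", "GCGACCGC", "GGCAGG", "GTAAG", "GTAGCTGCTG", "GTAGGC", "GTAGGGCCAC", "GTAGGGCCTG", "GTAGGGCTAT", "GTAGGGTC", "GTAGGTCT", "GTAGGTGC", "GTATCTTC"
Leaf count: 14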